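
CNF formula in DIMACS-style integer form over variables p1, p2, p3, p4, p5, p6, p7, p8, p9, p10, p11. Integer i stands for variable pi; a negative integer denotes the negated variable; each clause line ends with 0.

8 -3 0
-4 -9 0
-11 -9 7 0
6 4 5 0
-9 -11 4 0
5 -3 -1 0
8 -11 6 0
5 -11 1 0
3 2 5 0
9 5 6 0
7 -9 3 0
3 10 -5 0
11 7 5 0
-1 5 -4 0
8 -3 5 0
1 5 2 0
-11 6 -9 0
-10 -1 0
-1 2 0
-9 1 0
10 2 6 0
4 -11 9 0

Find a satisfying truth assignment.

p1=0, p2=1, p3=1, p4=1, p5=1, p6=0, p7=0, p8=1, p9=0, p10=0, p11=0

Pure literal: p2 appears only positively; assign p2 = True.
p8 occurs only positively in the remaining clauses — set p8 = True.
Branch on p1: take p1 = False.
  then p9 is forced to False.
Set p3 = True and propagate.
The remaining clauses are satisfied by p4 = True, p5 = True, p6 = False, p7 = False, p10 = False, p11 = False.
Every clause has at least one true literal under this assignment.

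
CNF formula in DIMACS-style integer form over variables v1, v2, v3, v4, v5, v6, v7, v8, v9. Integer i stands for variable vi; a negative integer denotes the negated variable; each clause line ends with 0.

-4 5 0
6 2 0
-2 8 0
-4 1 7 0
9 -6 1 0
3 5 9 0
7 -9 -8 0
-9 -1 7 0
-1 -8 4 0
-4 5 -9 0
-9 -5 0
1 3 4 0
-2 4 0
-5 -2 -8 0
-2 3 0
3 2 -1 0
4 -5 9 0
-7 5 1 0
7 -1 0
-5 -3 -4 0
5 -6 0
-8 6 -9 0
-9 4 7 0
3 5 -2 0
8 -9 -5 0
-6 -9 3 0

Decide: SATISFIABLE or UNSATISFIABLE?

UNSATISFIABLE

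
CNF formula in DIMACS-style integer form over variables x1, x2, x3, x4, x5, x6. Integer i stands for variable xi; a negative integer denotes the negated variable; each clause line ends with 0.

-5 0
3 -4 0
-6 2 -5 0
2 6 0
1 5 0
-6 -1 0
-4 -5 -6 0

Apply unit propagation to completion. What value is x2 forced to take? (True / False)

True

(!x5) is a unit clause: x5 = False.
From (x5 || x1) and x5 = False: x1 = True.
From (!x1 || !x6) and x1 = True: x6 = False.
In (x6 || x2), x6 is now false; x2 must hold, so x2 = True.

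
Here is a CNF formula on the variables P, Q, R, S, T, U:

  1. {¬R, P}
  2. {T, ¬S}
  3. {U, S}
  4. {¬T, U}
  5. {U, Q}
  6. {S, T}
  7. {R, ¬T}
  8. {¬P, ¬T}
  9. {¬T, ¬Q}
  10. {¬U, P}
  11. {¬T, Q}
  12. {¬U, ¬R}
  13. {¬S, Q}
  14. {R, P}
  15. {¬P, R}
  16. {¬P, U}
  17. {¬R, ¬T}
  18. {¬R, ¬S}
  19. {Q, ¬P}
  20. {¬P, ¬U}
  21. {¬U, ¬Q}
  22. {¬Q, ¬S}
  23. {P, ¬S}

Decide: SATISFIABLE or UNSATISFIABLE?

UNSATISFIABLE

P = True:
  propagation gives T=False, S=False; an empty clause results — contradiction.
P = False:
  propagation gives R=False; an empty clause results — contradiction.
Every branch closes, so no satisfying assignment exists.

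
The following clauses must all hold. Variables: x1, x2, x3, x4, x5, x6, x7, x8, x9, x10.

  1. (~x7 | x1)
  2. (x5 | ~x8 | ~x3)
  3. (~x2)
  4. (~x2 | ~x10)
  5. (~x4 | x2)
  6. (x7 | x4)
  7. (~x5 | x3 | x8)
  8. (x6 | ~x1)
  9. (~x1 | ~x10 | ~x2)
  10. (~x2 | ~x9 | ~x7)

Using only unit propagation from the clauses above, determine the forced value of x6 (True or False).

(~x2) stands alone — x2 = False.
(x2 | ~x4) with x2 = False leaves only ~x4, so x4 = False.
From (x7 | x4) and x4 = False: x7 = True.
(~x7 | x1): since x7 = True, the clause reduces to (x1). x1 = True.
(~x1 | x6): since x1 = True, the clause reduces to (x6). x6 = True.

True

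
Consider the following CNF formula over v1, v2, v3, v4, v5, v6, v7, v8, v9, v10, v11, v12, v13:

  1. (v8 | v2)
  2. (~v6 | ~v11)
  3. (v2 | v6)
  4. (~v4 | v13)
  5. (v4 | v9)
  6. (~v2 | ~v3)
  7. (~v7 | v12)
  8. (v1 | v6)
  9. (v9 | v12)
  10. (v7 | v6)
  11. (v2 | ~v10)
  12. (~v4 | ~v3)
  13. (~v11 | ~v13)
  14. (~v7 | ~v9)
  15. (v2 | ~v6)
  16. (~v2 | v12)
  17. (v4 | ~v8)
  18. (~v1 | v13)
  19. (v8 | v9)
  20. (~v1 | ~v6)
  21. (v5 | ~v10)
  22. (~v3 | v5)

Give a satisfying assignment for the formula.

Pure literal: v3 appears only negated; assign v3 = False.
Pure literal: v5 appears only positively; assign v5 = True.
Set v1 = True and propagate.
  then v13 is forced to True.
  then v11 is forced to False.
  then v6 is forced to False.
  then v2 is forced to True.
  then v7 is forced to True.
  then v12 is forced to True.
  then v9 is forced to False.
  then v4 is forced to True.
  then v8 is forced to True.
v10 is now unconstrained; take v10 = False.
Every clause has at least one true literal under this assignment.
Check each clause:
  1. (v8 | v2) — v8 is true.
  2. (~v11 | ~v6) — ~v6 is true.
  3. (v2 | v6) — v2 is true.
  4. (~v4 | v13) — v13 is true.
  5. (v9 | v4) — v4 is true.
  6. (~v2 | ~v3) — ~v3 is true.
  7. (~v7 | v12) — v12 is true.
  8. (v6 | v1) — v1 is true.
  9. (v12 | v9) — v12 is true.
  10. (v6 | v7) — v7 is true.
  11. (v2 | ~v10) — v2 is true.
  12. (~v4 | ~v3) — ~v3 is true.
  13. (~v13 | ~v11) — ~v11 is true.
  14. (~v9 | ~v7) — ~v9 is true.
  15. (v2 | ~v6) — v2 is true.
  16. (v12 | ~v2) — v12 is true.
  17. (~v8 | v4) — v4 is true.
  18. (v13 | ~v1) — v13 is true.
  19. (v9 | v8) — v8 is true.
  20. (~v6 | ~v1) — ~v6 is true.
  21. (~v10 | v5) — v5 is true.
  22. (~v3 | v5) — ~v3 is true.

v1 = T, v2 = T, v3 = F, v4 = T, v5 = T, v6 = F, v7 = T, v8 = T, v9 = F, v10 = F, v11 = F, v12 = T, v13 = T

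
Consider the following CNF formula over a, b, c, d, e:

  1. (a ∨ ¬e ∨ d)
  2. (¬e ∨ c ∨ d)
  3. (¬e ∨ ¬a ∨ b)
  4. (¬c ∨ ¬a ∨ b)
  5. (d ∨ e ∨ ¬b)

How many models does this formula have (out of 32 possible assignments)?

Split on e, then a.
  e=1, a=1: remaining (b,c,d) ∈ {(1,0,1); (1,1,0); (1,1,1)} — 3.
  e=1, a=0: remaining (b,c,d) ∈ {(0,0,1); (0,1,1); (1,0,1); (1,1,1)} — 4.
  e=0, a=1: remaining (b,c,d) ∈ {(0,0,0); (0,0,1); (1,0,1); (1,1,1)} — 4.
  e=0, a=0: c free; 3 ways for (b,d) × 2^1 = 6.
Total: 3 + 4 + 4 + 6 = 17.

17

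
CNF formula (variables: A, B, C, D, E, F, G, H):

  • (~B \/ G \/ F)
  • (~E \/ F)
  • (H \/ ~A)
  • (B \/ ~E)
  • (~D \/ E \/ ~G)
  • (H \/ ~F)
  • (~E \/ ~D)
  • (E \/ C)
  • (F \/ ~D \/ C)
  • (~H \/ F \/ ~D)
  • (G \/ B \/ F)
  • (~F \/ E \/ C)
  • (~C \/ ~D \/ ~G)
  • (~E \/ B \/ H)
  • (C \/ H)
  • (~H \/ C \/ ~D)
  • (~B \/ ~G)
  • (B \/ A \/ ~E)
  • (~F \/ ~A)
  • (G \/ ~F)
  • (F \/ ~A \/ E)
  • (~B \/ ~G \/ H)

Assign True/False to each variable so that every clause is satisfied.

D occurs only negated in the remaining clauses — set D = False.
Set A = False and propagate.
The remaining clauses are satisfied by B = False, C = True, E = False, F = False, G = True, H = True.
Every clause has at least one true literal under this assignment.

A=F, B=F, C=T, D=F, E=F, F=F, G=T, H=T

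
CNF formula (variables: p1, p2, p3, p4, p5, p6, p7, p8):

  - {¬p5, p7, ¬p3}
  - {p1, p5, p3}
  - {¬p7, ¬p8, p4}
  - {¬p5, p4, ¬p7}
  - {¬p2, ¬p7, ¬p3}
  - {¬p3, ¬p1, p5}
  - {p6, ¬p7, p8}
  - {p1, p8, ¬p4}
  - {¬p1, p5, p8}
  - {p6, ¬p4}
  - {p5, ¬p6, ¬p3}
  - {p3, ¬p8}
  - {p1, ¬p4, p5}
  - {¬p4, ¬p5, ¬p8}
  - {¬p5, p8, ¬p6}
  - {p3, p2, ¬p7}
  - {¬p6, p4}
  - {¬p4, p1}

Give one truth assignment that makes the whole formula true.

p1=False, p2=True, p3=True, p4=False, p5=False, p6=False, p7=False, p8=False

Check each clause:
  1. {¬p5, ¬p3, p7} — ¬p5 is true.
  2. {p5, p1, p3} — p3 is true.
  3. {¬p7, p4, ¬p8} — ¬p8 is true.
  4. {¬p5, ¬p7, p4} — ¬p7 is true.
  5. {¬p3, ¬p7, ¬p2} — ¬p7 is true.
  6. {p5, ¬p3, ¬p1} — ¬p1 is true.
  7. {¬p7, p6, p8} — ¬p7 is true.
  8. {p8, ¬p4, p1} — ¬p4 is true.
  9. {p5, p8, ¬p1} — ¬p1 is true.
  10. {p6, ¬p4} — ¬p4 is true.
  11. {¬p6, p5, ¬p3} — ¬p6 is true.
  12. {¬p8, p3} — ¬p8 is true.
  13. {p5, ¬p4, p1} — ¬p4 is true.
  14. {¬p4, ¬p8, ¬p5} — ¬p8 is true.
  15. {¬p5, p8, ¬p6} — ¬p6 is true.
  16. {p2, p3, ¬p7} — ¬p7 is true.
  17. {¬p6, p4} — ¬p6 is true.
  18. {p1, ¬p4} — ¬p4 is true.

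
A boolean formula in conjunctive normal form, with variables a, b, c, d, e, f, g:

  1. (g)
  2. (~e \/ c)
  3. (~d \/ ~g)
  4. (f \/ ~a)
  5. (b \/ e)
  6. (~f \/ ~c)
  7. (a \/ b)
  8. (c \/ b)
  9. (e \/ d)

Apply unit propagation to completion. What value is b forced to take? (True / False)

(g) is a unit clause: g = True.
From (~g \/ ~d) and g = True: d = False.
In (e \/ d), d is now false; e must hold, so e = True.
From (~e \/ c) and e = True: c = True.
(~f \/ ~c): since c = True, the clause reduces to (~f). f = False.
(f \/ ~a): since f = False, the clause reduces to (~a). a = False.
(a \/ b) with a = False leaves only b, so b = True.

True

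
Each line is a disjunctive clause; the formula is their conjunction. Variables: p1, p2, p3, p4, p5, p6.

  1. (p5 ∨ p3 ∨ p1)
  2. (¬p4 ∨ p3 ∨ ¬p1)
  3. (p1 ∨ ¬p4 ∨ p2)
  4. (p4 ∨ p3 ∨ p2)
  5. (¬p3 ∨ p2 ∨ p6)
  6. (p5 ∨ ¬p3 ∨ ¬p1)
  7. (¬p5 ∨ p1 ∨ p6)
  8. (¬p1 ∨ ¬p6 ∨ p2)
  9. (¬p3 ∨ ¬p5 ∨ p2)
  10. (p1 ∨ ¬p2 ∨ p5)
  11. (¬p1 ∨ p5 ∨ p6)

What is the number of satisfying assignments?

12

Case analysis on p1 and p2:
  p1=T, p2=T: 7 of the 16 assignments to (p3,p4,p5,p6) work.
  p1=T, p2=F: a clause becomes empty — 0.
  p1=F, p2=T: remaining (p3,p4,p5,p6) ∈ {(F,F,T,T); (F,T,T,T); (T,F,T,T); (T,T,T,T)} — 4.
  p1=F, p2=F: remaining (p3,p4,p5,p6) ∈ {(T,F,F,T)} — 1.
Total: 7 + 0 + 4 + 1 = 12.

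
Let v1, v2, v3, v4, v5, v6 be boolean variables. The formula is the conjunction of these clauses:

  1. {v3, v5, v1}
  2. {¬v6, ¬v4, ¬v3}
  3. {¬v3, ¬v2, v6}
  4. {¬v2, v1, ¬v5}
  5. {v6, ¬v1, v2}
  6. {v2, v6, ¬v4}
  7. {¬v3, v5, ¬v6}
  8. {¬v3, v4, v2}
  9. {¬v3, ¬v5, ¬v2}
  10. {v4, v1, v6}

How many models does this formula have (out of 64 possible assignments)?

Split on v2, then v3.
  v2=T, v3=T: a clause becomes empty — 0.
  v2=T, v3=F: forces v1=T; v4, v5, v6 free → 2^3 = 8.
  v2=F, v3=T: a clause becomes empty — 0.
  v2=F, v3=F: v4 free; 3 ways for (v1,v5,v6) × 2^1 = 6.
Total: 0 + 8 + 0 + 6 = 14.

14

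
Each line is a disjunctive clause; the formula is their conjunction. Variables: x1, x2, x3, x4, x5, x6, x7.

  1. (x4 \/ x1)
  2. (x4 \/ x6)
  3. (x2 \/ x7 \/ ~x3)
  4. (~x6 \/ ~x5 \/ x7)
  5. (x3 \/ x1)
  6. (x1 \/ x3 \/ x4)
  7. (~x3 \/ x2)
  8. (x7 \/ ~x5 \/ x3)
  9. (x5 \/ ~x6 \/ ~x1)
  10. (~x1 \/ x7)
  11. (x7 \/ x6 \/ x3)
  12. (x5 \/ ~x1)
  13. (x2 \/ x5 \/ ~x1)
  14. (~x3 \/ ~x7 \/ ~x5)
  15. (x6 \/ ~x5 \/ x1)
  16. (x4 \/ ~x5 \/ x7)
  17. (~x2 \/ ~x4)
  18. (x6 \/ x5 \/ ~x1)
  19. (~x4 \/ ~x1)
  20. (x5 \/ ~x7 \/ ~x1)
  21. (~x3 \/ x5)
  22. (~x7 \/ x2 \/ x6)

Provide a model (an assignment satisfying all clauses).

x1 = T, x2 = F, x3 = F, x4 = F, x5 = T, x6 = T, x7 = T

Set x1 = True and propagate.
  then x7 is forced to True.
  then x5 is forced to True.
  then x3 is forced to False.
  then x4 is forced to False.
  then x6 is forced to True.
x2 is now unconstrained; take x2 = False.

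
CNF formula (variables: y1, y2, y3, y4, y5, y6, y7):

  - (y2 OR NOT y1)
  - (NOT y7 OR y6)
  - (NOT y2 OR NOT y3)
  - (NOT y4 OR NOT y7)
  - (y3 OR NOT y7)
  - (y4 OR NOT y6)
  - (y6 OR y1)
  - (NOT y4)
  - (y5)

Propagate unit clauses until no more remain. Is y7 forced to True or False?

False

Unit clause (NOT y4) sets y4 = False.
(y4 OR NOT y6): since y4 = False, the clause reduces to (NOT y6). y6 = False.
(NOT y7 OR y6): since y6 = False, the clause reduces to (NOT y7). y7 = False.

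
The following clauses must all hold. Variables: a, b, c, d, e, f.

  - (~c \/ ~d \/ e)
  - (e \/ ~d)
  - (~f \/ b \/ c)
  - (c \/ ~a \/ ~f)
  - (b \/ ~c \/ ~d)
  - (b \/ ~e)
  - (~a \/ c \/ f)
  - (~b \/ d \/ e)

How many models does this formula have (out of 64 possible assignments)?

17

Split on c, then b.
  c=1, b=1: forces e=1; a, d, f free → 2^3 = 8.
  c=1, b=0: remaining (a,d,e,f) ∈ {(0,0,0,0); (0,0,0,1); (1,0,0,0); (1,0,0,1)} — 4.
  c=0, b=1: remaining (a,d,e,f) ∈ {(0,0,1,0); (0,0,1,1); (0,1,1,0); (0,1,1,1)} — 4.
  c=0, b=0: remaining (a,d,e,f) ∈ {(0,0,0,0)} — 1.
Total: 8 + 4 + 4 + 1 = 17.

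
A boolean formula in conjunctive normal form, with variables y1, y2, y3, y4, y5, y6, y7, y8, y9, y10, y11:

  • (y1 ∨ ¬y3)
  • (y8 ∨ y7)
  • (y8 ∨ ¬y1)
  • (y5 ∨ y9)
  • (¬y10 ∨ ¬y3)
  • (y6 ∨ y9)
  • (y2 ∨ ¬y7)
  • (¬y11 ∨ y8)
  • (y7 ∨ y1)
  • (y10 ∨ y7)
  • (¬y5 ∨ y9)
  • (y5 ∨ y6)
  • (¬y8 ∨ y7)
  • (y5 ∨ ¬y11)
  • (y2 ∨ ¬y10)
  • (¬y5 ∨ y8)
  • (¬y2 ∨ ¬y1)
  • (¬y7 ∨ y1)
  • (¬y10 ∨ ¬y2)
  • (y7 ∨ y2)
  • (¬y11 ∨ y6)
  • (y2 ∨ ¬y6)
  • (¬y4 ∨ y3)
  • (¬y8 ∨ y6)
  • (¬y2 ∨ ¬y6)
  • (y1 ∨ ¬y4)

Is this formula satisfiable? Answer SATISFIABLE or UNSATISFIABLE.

UNSATISFIABLE

y2 = True:
  propagation gives y1=False, y3=False, y7=True; an empty clause results — contradiction.
y2 = False:
  propagation gives y7=False; an empty clause results — contradiction.
Every branch closes, so no satisfying assignment exists.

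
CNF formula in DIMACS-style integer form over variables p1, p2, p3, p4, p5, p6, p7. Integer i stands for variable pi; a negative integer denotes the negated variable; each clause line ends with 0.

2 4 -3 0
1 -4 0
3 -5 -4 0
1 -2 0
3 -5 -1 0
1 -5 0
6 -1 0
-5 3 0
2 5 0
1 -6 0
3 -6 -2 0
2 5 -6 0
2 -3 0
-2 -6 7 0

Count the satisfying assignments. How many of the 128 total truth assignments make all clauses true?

The models are:
  p1=T p2=T p3=T p4=F p5=F p6=T p7=T
  p1=T p2=T p3=T p4=F p5=T p6=T p7=T
  p1=T p2=T p3=T p4=T p5=F p6=T p7=T
  p1=T p2=T p3=T p4=T p5=T p6=T p7=T
Count: 4.

4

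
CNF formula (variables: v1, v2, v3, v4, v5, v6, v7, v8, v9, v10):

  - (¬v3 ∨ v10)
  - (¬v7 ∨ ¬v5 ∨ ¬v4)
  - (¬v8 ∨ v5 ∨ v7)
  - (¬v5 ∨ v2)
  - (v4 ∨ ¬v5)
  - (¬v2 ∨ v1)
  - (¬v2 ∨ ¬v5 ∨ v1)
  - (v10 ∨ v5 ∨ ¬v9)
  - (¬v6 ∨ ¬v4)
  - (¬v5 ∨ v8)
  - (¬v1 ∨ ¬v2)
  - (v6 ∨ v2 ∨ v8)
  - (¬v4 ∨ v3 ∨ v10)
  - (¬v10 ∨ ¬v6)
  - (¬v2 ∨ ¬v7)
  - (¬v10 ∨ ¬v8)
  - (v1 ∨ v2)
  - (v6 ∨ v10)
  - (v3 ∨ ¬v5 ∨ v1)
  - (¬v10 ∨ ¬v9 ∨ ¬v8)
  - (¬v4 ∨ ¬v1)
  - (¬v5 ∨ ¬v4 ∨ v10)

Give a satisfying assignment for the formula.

v9 occurs only negated in the remaining clauses — set v9 = False.
Try v1 = True.
  then v2 is forced to False.
  then v5 is forced to False.
  then v4 is forced to False.
Branch on v3: take v3 = False.
For the remaining variables, v6 = True, v7 = False, v8 = False, v10 = False works.
Every clause has at least one true literal under this assignment.

v1=True, v2=False, v3=False, v4=False, v5=False, v6=True, v7=False, v8=False, v9=False, v10=False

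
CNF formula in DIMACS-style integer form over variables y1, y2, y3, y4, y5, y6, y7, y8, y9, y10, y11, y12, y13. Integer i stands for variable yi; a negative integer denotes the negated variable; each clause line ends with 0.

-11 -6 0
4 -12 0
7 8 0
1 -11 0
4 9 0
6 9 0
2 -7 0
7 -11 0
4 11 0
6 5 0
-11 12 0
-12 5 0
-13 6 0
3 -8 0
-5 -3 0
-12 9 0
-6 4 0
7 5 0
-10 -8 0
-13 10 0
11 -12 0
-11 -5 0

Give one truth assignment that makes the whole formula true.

y1 = F, y2 = T, y3 = T, y4 = T, y5 = F, y6 = T, y7 = T, y8 = F, y9 = F, y10 = T, y11 = F, y12 = F, y13 = F

Pure literal: y2 appears only positively; assign y2 = True.
y4 occurs only positively in the remaining clauses — set y4 = True.
Set y1 = False and propagate.
  then y11 is forced to False.
  then y12 is forced to False.
The remaining clauses are satisfied by y3 = True, y5 = False, y6 = True, y7 = True, y8 = False, y9 = False, y10 = True, y13 = False.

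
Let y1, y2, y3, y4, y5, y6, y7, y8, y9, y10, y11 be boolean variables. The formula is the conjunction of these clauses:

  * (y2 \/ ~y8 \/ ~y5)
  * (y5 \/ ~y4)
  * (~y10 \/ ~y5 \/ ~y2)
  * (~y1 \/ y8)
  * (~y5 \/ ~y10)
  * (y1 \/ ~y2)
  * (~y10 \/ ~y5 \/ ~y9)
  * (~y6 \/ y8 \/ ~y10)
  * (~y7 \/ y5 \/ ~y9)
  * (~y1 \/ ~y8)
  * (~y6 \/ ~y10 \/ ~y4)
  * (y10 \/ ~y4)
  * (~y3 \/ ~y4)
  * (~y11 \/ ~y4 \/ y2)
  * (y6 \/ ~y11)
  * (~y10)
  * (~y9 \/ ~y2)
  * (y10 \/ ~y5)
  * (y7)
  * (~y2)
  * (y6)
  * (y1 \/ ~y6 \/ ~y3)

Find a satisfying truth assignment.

y1=False, y2=False, y3=False, y4=False, y5=False, y6=True, y7=True, y8=False, y9=False, y10=False, y11=True

Check each clause:
  1. (~y5 \/ y2 \/ ~y8) — ~y8 is true.
  2. (~y4 \/ y5) — ~y4 is true.
  3. (~y2 \/ ~y5 \/ ~y10) — ~y5 is true.
  4. (~y1 \/ y8) — ~y1 is true.
  5. (~y10 \/ ~y5) — ~y5 is true.
  6. (y1 \/ ~y2) — ~y2 is true.
  7. (~y10 \/ ~y9 \/ ~y5) — ~y5 is true.
  8. (~y6 \/ y8 \/ ~y10) — ~y10 is true.
  9. (y5 \/ ~y7 \/ ~y9) — ~y9 is true.
  10. (~y8 \/ ~y1) — ~y8 is true.
  11. (~y6 \/ ~y4 \/ ~y10) — ~y4 is true.
  12. (~y4 \/ y10) — ~y4 is true.
  13. (~y3 \/ ~y4) — ~y4 is true.
  14. (~y11 \/ ~y4 \/ y2) — ~y4 is true.
  15. (~y11 \/ y6) — y6 is true.
  16. (~y10) — ~y10 is true.
  17. (~y9 \/ ~y2) — ~y2 is true.
  18. (y10 \/ ~y5) — ~y5 is true.
  19. (y7) — y7 is true.
  20. (~y2) — ~y2 is true.
  21. (y6) — y6 is true.
  22. (~y3 \/ ~y6 \/ y1) — ~y3 is true.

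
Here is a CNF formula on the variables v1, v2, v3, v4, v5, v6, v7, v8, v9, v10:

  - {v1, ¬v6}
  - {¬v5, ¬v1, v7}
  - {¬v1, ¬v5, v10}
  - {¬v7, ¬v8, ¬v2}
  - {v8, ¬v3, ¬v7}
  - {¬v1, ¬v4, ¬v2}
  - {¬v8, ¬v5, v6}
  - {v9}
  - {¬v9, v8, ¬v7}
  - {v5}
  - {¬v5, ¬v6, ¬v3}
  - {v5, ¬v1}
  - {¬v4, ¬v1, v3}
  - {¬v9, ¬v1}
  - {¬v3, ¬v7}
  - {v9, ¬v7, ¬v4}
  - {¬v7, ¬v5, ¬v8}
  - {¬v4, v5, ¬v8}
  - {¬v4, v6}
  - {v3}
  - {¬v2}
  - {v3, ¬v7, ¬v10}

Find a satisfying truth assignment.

v1=0  v2=0  v3=1  v4=0  v5=1  v6=0  v7=0  v8=0  v9=1  v10=1

Check each clause:
  1. {¬v6, v1} — ¬v6 is true.
  2. {v7, ¬v5, ¬v1} — ¬v1 is true.
  3. {v10, ¬v5, ¬v1} — v10 is true.
  4. {¬v8, ¬v2, ¬v7} — ¬v8 is true.
  5. {¬v3, v8, ¬v7} — ¬v7 is true.
  6. {¬v2, ¬v1, ¬v4} — ¬v4 is true.
  7. {¬v5, ¬v8, v6} — ¬v8 is true.
  8. {v9} — v9 is true.
  9. {v8, ¬v9, ¬v7} — ¬v7 is true.
  10. {v5} — v5 is true.
  11. {¬v6, ¬v3, ¬v5} — ¬v6 is true.
  12. {v5, ¬v1} — v5 is true.
  13. {¬v4, v3, ¬v1} — v3 is true.
  14. {¬v1, ¬v9} — ¬v1 is true.
  15. {¬v3, ¬v7} — ¬v7 is true.
  16. {¬v4, v9, ¬v7} — v9 is true.
  17. {¬v8, ¬v5, ¬v7} — ¬v8 is true.
  18. {v5, ¬v4, ¬v8} — ¬v8 is true.
  19. {v6, ¬v4} — ¬v4 is true.
  20. {v3} — v3 is true.
  21. {¬v2} — ¬v2 is true.
  22. {¬v10, v3, ¬v7} — ¬v7 is true.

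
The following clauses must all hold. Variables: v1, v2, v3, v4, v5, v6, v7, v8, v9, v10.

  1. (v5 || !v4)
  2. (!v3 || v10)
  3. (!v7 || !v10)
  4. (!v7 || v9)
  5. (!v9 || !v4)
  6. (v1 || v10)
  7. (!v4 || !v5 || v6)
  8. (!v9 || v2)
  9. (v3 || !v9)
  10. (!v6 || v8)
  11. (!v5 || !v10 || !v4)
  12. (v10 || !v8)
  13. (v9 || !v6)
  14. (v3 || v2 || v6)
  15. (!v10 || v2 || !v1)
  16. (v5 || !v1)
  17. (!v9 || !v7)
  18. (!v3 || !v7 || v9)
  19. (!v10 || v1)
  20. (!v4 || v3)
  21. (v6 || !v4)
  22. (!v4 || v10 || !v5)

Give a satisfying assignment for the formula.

v1 = T  v2 = T  v3 = F  v4 = F  v5 = T  v6 = F  v7 = F  v8 = F  v9 = F  v10 = T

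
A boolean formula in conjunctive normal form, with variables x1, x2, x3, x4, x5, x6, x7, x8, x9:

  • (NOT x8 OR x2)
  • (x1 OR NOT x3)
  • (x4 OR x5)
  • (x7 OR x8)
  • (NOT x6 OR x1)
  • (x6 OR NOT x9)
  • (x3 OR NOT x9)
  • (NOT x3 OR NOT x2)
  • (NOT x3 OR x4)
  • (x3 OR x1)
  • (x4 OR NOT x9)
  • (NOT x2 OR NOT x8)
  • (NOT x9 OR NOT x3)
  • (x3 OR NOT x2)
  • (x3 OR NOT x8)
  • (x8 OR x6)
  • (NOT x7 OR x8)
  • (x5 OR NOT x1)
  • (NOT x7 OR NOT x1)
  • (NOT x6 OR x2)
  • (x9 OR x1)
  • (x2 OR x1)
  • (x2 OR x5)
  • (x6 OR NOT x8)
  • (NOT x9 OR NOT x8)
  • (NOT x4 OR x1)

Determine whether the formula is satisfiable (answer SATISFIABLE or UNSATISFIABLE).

UNSATISFIABLE

x1 = True:
  propagation gives x5=True, x7=False, x8=True, x2=True; an empty clause results — contradiction.
x1 = False:
  propagation gives x3=False; an empty clause results — contradiction.
Every branch closes, so no satisfying assignment exists.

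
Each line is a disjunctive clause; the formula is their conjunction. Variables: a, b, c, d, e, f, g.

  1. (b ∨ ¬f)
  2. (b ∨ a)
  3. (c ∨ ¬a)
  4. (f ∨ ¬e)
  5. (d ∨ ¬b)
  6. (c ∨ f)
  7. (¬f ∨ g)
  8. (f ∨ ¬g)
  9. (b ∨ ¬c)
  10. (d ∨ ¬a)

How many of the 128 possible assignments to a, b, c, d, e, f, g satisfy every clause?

Case analysis on f and b:
  f=1, b=1: e free; 3 ways for (a,c,d,g) × 2^1 = 6.
  f=1, b=0: a clause becomes empty — 0.
  f=0, b=1: remaining (a,c,d,e,g) ∈ {(0,1,1,0,0); (1,1,1,0,0)} — 2.
  f=0, b=0: a clause becomes empty — 0.
Total: 6 + 0 + 2 + 0 = 8.

8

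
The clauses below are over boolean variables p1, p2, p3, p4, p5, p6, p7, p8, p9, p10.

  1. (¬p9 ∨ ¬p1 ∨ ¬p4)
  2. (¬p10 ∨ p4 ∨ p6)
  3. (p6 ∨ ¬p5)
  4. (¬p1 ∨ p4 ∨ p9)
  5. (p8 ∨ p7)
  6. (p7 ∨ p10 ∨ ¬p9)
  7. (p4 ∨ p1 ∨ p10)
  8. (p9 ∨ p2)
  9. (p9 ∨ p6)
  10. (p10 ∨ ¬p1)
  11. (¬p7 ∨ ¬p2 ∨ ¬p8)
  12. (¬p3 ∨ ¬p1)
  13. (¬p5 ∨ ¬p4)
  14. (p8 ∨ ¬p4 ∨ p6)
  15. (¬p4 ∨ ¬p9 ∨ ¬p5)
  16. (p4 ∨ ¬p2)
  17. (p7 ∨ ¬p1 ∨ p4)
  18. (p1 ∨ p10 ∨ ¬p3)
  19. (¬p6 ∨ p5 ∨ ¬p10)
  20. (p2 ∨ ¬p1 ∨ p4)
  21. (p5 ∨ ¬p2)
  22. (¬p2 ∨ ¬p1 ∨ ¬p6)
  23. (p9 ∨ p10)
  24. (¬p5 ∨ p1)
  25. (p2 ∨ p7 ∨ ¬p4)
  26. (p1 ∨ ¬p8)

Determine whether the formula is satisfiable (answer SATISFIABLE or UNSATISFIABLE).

SATISFIABLE

p3 occurs only negated in the remaining clauses — set p3 = False.
Set p1 = False and propagate.
  then p5 is forced to False.
  then p2 is forced to False.
  then p9 is forced to True.
  then p8 is forced to False.
  then p7 is forced to True.
Try p4 = True.
  then p6 is forced to True.
  then p10 is forced to False.
Every clause has at least one true literal under this assignment.
So p1=F, p2=F, p3=F, p4=T, p5=F, p6=T, p7=T, p8=F, p9=T, p10=F is a satisfying assignment.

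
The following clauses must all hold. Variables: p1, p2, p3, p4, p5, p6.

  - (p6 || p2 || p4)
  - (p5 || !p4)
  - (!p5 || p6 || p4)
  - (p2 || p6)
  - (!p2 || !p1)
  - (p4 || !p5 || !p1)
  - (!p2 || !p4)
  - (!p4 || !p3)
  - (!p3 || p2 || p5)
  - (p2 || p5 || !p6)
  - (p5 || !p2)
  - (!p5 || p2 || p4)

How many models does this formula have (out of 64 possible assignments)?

4

Satisfying assignments:
  p1=0 p2=0 p3=0 p4=1 p5=1 p6=1
  p1=0 p2=1 p3=0 p4=0 p5=1 p6=1
  p1=0 p2=1 p3=1 p4=0 p5=1 p6=1
  p1=1 p2=0 p3=0 p4=1 p5=1 p6=1
Count: 4.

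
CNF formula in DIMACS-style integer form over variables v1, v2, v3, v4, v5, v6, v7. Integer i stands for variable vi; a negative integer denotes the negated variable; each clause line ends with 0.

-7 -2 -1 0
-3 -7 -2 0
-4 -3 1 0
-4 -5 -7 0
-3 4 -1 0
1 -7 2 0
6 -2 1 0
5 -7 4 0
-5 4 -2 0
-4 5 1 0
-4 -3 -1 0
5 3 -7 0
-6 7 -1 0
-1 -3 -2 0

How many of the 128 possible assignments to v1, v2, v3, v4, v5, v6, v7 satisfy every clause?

22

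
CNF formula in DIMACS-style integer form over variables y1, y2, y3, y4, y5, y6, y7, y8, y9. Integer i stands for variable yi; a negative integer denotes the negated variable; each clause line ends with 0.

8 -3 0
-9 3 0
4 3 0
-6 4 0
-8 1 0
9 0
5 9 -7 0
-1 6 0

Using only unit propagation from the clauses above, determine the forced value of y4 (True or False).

True

Unit clause (y9) sets y9 = True.
(y3 OR NOT y9) with y9 = True leaves only y3, so y3 = True.
(NOT y3 OR y8): since y3 = True, the clause reduces to (y8). y8 = True.
From (y1 OR NOT y8) and y8 = True: y1 = True.
(NOT y1 OR y6) with y1 = True leaves only y6, so y6 = True.
(NOT y6 OR y4) with y6 = True leaves only y4, so y4 = True.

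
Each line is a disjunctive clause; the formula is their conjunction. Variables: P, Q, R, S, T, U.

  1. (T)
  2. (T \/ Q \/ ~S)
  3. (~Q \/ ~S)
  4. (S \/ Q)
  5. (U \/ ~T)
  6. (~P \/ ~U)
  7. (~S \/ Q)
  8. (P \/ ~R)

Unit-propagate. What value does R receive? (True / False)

False

Unit clause (T) sets T = True.
(~T \/ U): since T = True, the clause reduces to (U). U = True.
From (~U \/ ~P) and U = True: P = False.
In (P \/ ~R), P is now false; ~R must hold, so R = False.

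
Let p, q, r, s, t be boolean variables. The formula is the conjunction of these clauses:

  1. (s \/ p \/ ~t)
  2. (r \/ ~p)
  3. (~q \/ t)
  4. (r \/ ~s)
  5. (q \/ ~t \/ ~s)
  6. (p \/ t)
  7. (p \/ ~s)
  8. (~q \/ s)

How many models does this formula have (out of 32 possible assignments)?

Satisfying assignments:
  p=T q=F r=T s=F t=F
  p=T q=F r=T s=F t=T
  p=T q=F r=T s=T t=F
  p=T q=T r=T s=T t=T
Count: 4.

4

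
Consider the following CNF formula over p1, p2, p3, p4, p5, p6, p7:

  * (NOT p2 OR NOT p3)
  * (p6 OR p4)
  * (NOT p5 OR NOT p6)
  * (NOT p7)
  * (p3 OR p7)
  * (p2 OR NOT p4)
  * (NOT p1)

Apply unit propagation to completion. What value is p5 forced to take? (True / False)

(NOT p7) is a unit clause: p7 = False.
From (p7 OR p3) and p7 = False: p3 = True.
From (NOT p3 OR NOT p2) and p3 = True: p2 = False.
(NOT p4 OR p2): since p2 = False, the clause reduces to (NOT p4). p4 = False.
(p4 OR p6) with p4 = False leaves only p6, so p6 = True.
In (NOT p5 OR NOT p6), NOT p6 is now false; NOT p5 must hold, so p5 = False.

False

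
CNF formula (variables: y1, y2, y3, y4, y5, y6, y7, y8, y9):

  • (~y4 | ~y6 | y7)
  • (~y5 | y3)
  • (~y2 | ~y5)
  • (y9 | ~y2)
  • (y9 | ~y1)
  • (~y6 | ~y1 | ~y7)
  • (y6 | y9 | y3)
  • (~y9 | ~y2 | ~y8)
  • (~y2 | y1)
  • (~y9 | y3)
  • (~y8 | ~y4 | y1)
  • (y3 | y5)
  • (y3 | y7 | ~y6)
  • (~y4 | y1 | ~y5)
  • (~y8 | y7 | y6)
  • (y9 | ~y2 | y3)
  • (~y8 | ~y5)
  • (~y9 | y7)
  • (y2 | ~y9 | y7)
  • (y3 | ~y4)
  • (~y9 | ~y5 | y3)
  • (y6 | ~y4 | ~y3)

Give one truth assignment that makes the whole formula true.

y1=T  y2=T  y3=T  y4=F  y5=F  y6=F  y7=T  y8=F  y9=T

Pure literal: y4 appears only negated; assign y4 = False.
y8 occurs only negated in the remaining clauses — set y8 = False.
Branch on y1: take y1 = True.
  then y9 is forced to True.
  then y3 is forced to True.
  then y7 is forced to True.
  then y6 is forced to False.
Branch on y2: take y2 = True.
  then y5 is forced to False.
Every clause has at least one true literal under this assignment.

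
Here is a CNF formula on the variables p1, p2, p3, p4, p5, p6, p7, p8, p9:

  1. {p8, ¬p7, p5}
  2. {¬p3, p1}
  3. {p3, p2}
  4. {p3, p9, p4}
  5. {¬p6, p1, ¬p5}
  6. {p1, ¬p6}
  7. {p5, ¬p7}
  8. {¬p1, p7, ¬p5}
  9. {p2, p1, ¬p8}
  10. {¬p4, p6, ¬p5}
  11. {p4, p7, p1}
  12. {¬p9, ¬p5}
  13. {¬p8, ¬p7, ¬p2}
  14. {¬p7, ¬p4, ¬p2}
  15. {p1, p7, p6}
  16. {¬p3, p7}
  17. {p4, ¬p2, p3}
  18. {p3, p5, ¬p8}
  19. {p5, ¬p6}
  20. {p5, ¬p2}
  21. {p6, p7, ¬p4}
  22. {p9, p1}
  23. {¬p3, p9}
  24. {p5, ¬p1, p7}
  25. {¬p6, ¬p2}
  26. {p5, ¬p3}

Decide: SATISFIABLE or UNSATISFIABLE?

UNSATISFIABLE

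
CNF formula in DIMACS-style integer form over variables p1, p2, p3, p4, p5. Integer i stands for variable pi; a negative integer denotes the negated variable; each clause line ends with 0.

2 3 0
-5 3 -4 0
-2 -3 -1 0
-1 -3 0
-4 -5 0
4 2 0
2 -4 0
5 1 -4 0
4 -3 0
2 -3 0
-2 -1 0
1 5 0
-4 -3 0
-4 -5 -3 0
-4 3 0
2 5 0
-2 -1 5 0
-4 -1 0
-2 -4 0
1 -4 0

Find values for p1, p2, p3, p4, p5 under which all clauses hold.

p1=False, p2=True, p3=False, p4=False, p5=True

Try p1 = False.
  then p5 is forced to True.
  then p4 is forced to False.
  then p2 is forced to True.
  then p3 is forced to False.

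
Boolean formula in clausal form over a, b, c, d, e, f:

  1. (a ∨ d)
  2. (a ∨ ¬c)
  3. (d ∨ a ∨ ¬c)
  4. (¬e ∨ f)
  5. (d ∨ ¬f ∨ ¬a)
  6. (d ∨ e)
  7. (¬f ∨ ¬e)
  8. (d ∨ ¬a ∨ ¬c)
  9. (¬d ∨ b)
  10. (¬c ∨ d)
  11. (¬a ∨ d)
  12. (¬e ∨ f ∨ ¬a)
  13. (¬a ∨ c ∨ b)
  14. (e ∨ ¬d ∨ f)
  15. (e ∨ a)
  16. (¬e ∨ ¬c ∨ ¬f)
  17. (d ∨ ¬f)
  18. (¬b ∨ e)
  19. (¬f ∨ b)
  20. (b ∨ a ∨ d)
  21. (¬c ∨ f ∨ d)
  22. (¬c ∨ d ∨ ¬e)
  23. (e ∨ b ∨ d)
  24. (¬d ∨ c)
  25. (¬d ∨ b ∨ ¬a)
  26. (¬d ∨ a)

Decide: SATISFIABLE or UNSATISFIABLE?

d = True:
  propagation gives b=True, e=True, f=True; an empty clause results — contradiction.
d = False:
  propagation gives a=True; an empty clause results — contradiction.
Every branch closes, so no satisfying assignment exists.

UNSATISFIABLE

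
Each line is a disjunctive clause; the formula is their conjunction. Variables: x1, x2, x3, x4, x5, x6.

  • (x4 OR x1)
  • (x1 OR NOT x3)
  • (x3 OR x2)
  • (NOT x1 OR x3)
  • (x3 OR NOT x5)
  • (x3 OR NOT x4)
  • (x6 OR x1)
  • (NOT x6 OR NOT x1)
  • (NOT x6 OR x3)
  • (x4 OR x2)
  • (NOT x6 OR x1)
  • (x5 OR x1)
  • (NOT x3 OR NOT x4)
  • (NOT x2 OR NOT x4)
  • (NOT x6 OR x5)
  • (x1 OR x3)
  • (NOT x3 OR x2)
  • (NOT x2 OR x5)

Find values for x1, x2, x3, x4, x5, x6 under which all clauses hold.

x1=True, x2=True, x3=True, x4=False, x5=True, x6=False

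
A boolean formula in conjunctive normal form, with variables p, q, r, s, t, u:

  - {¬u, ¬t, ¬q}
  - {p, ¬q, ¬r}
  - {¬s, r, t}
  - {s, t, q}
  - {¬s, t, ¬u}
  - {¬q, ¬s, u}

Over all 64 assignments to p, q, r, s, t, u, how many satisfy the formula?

27

Case analysis on q and s:
  q=T, s=T: a clause becomes empty — 0.
  q=T, s=F: 9 of the 16 assignments to (p,r,t,u) work.
  q=F, s=T: p free; 5 ways for (r,t,u) × 2^1 = 10.
  q=F, s=F: forces t=T; p, r, u free → 2^3 = 8.
Total: 0 + 9 + 10 + 8 = 27.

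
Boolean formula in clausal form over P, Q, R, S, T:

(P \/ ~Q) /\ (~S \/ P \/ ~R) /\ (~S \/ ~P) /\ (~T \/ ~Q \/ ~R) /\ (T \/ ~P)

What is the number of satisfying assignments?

Case analysis on P and Q:
  P=T, Q=T: remaining (R,S,T) ∈ {(F,F,T)} — 1.
  P=T, Q=F: remaining (R,S,T) ∈ {(F,F,T); (T,F,T)} — 2.
  P=F, Q=T: a clause becomes empty — 0.
  P=F, Q=F: T free; 3 ways for (R,S) × 2^1 = 6.
Total: 1 + 2 + 0 + 6 = 9.

9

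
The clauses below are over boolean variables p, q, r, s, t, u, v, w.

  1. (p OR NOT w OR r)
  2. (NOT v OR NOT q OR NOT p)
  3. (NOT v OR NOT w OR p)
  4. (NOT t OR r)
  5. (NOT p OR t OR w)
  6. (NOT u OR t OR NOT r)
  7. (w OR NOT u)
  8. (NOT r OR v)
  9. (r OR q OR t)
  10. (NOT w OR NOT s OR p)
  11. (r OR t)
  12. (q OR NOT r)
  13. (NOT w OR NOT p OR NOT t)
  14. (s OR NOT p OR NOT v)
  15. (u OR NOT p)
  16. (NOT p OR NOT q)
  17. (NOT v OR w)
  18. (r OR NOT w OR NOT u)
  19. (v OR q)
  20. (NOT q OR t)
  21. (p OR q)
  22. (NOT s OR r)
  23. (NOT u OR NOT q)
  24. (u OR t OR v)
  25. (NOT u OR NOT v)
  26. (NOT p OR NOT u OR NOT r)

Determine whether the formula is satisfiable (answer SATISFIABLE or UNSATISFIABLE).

p = True:
  propagation gives u=True, w=True, t=False, r=False; an empty clause results — contradiction.
p = False:
  propagation gives q=True, t=True, r=True, v=True; an empty clause results — contradiction.
Every branch closes, so no satisfying assignment exists.

UNSATISFIABLE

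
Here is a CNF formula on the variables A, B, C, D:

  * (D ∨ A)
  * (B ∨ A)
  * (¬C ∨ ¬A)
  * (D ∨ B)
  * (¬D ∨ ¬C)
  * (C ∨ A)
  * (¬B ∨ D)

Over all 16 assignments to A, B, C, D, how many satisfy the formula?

2

Satisfying assignments:
  A=T B=F C=F D=T
  A=T B=T C=F D=T
Count: 2.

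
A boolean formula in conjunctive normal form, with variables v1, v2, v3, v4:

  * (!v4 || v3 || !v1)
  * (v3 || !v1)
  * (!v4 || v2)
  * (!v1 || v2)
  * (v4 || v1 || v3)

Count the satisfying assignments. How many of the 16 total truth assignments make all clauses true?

6

Satisfying assignments:
  v1=F v2=F v3=T v4=F
  v1=F v2=T v3=F v4=T
  v1=F v2=T v3=T v4=F
  v1=F v2=T v3=T v4=T
  v1=T v2=T v3=T v4=F
  v1=T v2=T v3=T v4=T
Count: 6.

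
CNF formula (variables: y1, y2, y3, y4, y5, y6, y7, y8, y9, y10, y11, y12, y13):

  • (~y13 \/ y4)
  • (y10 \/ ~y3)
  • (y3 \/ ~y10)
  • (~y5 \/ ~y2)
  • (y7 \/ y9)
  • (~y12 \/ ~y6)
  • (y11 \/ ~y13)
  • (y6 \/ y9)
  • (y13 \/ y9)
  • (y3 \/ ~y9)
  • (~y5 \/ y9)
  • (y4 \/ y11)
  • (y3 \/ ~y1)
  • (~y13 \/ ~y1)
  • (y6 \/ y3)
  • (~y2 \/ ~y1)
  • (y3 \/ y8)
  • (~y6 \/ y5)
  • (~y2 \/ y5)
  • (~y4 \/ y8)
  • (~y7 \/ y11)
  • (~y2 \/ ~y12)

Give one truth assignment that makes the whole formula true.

y1=1, y2=0, y3=1, y4=0, y5=0, y6=0, y7=0, y8=1, y9=1, y10=1, y11=1, y12=1, y13=0

y2 occurs only negated in the remaining clauses — set y2 = False.
y8 occurs only positively in the remaining clauses — set y8 = True.
Set y1 = True and propagate.
  then y3 is forced to True.
  then y10 is forced to True.
  then y13 is forced to False.
  then y9 is forced to True.
Branch on y4: take y4 = False.
  then y11 is forced to True.
Set y5 = False and propagate.
  then y6 is forced to False.
y7, y12 are now unconstrained; take y7 = False, y12 = True.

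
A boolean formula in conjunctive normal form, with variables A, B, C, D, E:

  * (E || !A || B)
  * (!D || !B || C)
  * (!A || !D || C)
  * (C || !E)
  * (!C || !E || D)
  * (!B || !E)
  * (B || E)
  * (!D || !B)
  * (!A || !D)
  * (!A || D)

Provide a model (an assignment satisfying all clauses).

A=0, B=1, C=1, D=0, E=0

Pure literal: A appears only negated; assign A = False.
Try B = True.
  then E is forced to False.
  then D is forced to False.
C is now unconstrained; take C = True.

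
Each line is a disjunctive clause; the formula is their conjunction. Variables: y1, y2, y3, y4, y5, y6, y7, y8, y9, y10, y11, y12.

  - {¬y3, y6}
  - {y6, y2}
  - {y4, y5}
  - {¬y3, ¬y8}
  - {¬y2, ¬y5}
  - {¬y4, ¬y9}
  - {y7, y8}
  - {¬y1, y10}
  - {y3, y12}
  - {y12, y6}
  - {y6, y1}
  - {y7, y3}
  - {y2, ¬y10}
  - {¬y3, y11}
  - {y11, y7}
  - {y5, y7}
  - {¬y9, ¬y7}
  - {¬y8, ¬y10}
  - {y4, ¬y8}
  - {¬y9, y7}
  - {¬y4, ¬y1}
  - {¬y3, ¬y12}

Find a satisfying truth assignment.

y1=False, y2=False, y3=True, y4=False, y5=True, y6=True, y7=True, y8=False, y9=False, y10=False, y11=True, y12=False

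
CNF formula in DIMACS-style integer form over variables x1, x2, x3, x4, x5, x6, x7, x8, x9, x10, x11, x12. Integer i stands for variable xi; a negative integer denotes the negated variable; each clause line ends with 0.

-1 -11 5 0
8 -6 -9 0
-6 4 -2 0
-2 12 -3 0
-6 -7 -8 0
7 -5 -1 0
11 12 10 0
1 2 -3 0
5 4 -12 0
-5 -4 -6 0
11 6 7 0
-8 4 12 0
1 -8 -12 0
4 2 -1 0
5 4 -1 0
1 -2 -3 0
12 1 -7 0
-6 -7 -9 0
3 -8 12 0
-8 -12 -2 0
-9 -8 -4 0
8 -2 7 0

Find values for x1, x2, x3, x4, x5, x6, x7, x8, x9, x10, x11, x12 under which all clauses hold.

x1 = T  x2 = F  x3 = T  x4 = T  x5 = F  x6 = T  x7 = T  x8 = F  x9 = F  x10 = F  x11 = F  x12 = T

x9 occurs only negated in the remaining clauses — set x9 = False.
Set x1 = True and propagate.
For the remaining variables, x2 = False, x3 = True, x4 = True, x5 = False, x6 = True, x7 = True, x8 = False, x10 = False, x11 = False, x12 = True works.
Every clause has at least one true literal under this assignment.
Check each clause:
  1. {¬x11, x5, ¬x1} — ¬x11 is true.
  2. {x8, ¬x6, ¬x9} — ¬x9 is true.
  3. {x4, ¬x6, ¬x2} — x4 is true.
  4. {x12, ¬x3, ¬x2} — x12 is true.
  5. {¬x8, ¬x7, ¬x6} — ¬x8 is true.
  6. {x7, ¬x5, ¬x1} — ¬x5 is true.
  7. {x10, x12, x11} — x12 is true.
  8. {x2, ¬x3, x1} — x1 is true.
  9. {x5, x4, ¬x12} — x4 is true.
  10. {¬x5, ¬x6, ¬x4} — ¬x5 is true.
  11. {x6, x7, x11} — x6 is true.
  12. {¬x8, x4, x12} — ¬x8 is true.
  13. {¬x12, ¬x8, x1} — ¬x8 is true.
  14. {x4, x2, ¬x1} — x4 is true.
  15. {x5, x4, ¬x1} — x4 is true.
  16. {¬x3, x1, ¬x2} — x1 is true.
  17. {x12, x1, ¬x7} — x12 is true.
  18. {¬x6, ¬x9, ¬x7} — ¬x9 is true.
  19. {¬x8, x12, x3} — ¬x8 is true.
  20. {¬x12, ¬x8, ¬x2} — ¬x8 is true.
  21. {¬x8, ¬x9, ¬x4} — ¬x8 is true.
  22. {¬x2, x8, x7} — ¬x2 is true.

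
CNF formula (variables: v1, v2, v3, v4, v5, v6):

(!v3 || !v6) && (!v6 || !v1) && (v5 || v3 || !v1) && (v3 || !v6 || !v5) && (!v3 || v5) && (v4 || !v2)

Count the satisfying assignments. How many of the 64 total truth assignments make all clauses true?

Split on v3, then v5.
  v3=1, v5=1: v1 free; 3 ways for (v2,v4,v6) × 2^1 = 6.
  v3=1, v5=0: a clause becomes empty — 0.
  v3=0, v5=1: v1 free; 3 ways for (v2,v4,v6) × 2^1 = 6.
  v3=0, v5=0: v6 free; 3 ways for (v1,v2,v4) × 2^1 = 6.
Total: 6 + 0 + 6 + 6 = 18.

18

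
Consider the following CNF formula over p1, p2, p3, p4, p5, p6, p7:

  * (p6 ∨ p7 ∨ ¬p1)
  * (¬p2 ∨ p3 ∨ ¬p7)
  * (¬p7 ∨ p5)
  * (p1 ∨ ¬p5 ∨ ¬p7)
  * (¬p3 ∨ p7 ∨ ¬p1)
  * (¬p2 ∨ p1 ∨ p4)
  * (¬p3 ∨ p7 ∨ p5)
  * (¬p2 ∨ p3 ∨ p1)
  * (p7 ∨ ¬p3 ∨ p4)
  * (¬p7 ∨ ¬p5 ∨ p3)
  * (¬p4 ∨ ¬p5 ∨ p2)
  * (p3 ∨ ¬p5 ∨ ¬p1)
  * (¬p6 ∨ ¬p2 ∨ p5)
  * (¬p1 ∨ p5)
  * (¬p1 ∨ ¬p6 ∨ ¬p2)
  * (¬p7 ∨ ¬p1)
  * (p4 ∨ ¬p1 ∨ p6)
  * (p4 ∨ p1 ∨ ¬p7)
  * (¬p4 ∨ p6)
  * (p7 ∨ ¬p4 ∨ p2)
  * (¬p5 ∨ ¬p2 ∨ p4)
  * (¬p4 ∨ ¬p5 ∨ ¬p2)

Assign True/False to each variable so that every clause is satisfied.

p1=0, p2=0, p3=0, p4=0, p5=0, p6=0, p7=0

Branch on p1: take p1 = False.
Branch on p2: take p2 = False.
Set p3 = False and propagate.
For the remaining variables, p4 = False, p5 = False, p6 = False, p7 = False works.
Check each clause:
  1. (p6 ∨ p7 ∨ ¬p1) — ¬p1 is true.
  2. (p3 ∨ ¬p7 ∨ ¬p2) — ¬p7 is true.
  3. (p5 ∨ ¬p7) — ¬p7 is true.
  4. (p1 ∨ ¬p7 ∨ ¬p5) — ¬p5 is true.
  5. (¬p1 ∨ ¬p3 ∨ p7) — ¬p3 is true.
  6. (¬p2 ∨ p4 ∨ p1) — ¬p2 is true.
  7. (p5 ∨ p7 ∨ ¬p3) — ¬p3 is true.
  8. (¬p2 ∨ p3 ∨ p1) — ¬p2 is true.
  9. (p4 ∨ p7 ∨ ¬p3) — ¬p3 is true.
  10. (¬p5 ∨ p3 ∨ ¬p7) — ¬p7 is true.
  11. (p2 ∨ ¬p5 ∨ ¬p4) — ¬p5 is true.
  12. (¬p5 ∨ ¬p1 ∨ p3) — ¬p1 is true.
  13. (¬p2 ∨ ¬p6 ∨ p5) — ¬p6 is true.
  14. (¬p1 ∨ p5) — ¬p1 is true.
  15. (¬p1 ∨ ¬p6 ∨ ¬p2) — ¬p6 is true.
  16. (¬p7 ∨ ¬p1) — ¬p7 is true.
  17. (p4 ∨ ¬p1 ∨ p6) — ¬p1 is true.
  18. (¬p7 ∨ p4 ∨ p1) — ¬p7 is true.
  19. (p6 ∨ ¬p4) — ¬p4 is true.
  20. (¬p4 ∨ p2 ∨ p7) — ¬p4 is true.
  21. (¬p2 ∨ ¬p5 ∨ p4) — ¬p5 is true.
  22. (¬p2 ∨ ¬p4 ∨ ¬p5) — ¬p5 is true.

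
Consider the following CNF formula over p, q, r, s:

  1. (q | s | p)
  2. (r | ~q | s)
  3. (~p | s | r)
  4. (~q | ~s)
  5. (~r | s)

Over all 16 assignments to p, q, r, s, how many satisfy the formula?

4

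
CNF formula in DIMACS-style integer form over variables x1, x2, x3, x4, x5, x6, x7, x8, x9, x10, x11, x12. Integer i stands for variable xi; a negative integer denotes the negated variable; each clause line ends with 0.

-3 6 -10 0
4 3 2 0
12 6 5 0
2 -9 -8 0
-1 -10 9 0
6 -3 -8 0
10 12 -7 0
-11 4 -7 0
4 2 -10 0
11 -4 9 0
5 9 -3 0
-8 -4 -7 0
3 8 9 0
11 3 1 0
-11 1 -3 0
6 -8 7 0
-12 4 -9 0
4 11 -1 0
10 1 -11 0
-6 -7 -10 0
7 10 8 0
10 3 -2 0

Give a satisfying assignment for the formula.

x1=F, x2=T, x3=T, x4=F, x5=T, x6=T, x7=F, x8=T, x9=F, x10=T, x11=F, x12=F

Check each clause:
  1. (x6 || !x10 || !x3) — x6 is true.
  2. (x2 || x4 || x3) — x2 is true.
  3. (x6 || x5 || x12) — x5 is true.
  4. (!x8 || x2 || !x9) — x2 is true.
  5. (x9 || !x10 || !x1) — !x1 is true.
  6. (!x8 || !x3 || x6) — x6 is true.
  7. (!x7 || x12 || x10) — !x7 is true.
  8. (!x11 || !x7 || x4) — !x7 is true.
  9. (!x10 || x4 || x2) — x2 is true.
  10. (x11 || x9 || !x4) — !x4 is true.
  11. (x5 || !x3 || x9) — x5 is true.
  12. (!x8 || !x7 || !x4) — !x7 is true.
  13. (x8 || x3 || x9) — x8 is true.
  14. (x3 || x11 || x1) — x3 is true.
  15. (!x11 || !x3 || x1) — !x11 is true.
  16. (!x8 || x7 || x6) — x6 is true.
  17. (!x12 || !x9 || x4) — !x12 is true.
  18. (!x1 || x4 || x11) — !x1 is true.
  19. (x1 || x10 || !x11) — x10 is true.
  20. (!x6 || !x10 || !x7) — !x7 is true.
  21. (x8 || x10 || x7) — x8 is true.
  22. (x3 || !x2 || x10) — x10 is true.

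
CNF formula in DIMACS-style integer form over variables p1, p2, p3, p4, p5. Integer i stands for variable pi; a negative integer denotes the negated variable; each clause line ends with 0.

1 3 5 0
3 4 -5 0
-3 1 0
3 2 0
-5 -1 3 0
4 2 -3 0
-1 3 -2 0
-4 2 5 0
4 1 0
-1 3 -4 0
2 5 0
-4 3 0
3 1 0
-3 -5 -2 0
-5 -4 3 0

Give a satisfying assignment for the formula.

Set p1 = True and propagate.
Set p2 = True and propagate.
  then p3 is forced to True.
  then p5 is forced to False.
p4 is now unconstrained; take p4 = False.
Every clause has at least one true literal under this assignment.

p1 = True, p2 = True, p3 = True, p4 = False, p5 = False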